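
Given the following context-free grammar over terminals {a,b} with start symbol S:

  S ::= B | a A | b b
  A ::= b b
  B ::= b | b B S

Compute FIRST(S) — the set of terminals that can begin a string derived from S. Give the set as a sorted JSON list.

Compute FIRST by fixpoint:
[1]
  A via A→b b: +{b}
  B via B→b: +{b}
  S via S→B: +{b}
  S via S→a A: +{a}
  S: {a,b}  A: {b}  B: {b}
[2] (no change)
  S: {a,b}  A: {b}  B: {b}

FIRST(S) = ["a", "b"]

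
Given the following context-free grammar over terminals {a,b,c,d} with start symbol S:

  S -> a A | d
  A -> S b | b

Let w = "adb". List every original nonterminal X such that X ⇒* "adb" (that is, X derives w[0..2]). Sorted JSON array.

Convert to CNF:
  S -> T1 A | d
  A -> S T0 | b
  T0 -> b
  T1 -> a

CYK table (by increasing span) (cells [i..j] with 0 ≤ i ≤ j ≤ 2 only):
  cell(0,0) a: {T1}  orig:{}
  cell(1,1) d: {S}
  cell(2,2) b: {A,T0}  orig:{A}
  cell(0,1) ad: ∅
  cell(1,2) db: {A}
  cell(0,2) adb: {S}

Original NTs in T[0,2] deriving "adb": ["S"]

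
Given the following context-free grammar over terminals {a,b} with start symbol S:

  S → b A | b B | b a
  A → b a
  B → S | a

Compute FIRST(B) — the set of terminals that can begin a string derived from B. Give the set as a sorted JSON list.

FIRST sets, iterate to fixpoint:
round 1:
  A via A→b a: +{b}
  B via B→a: +{a}
  S via S→b A: +{b}
  FIRST(S)={b}  FIRST(A)={b}  FIRST(B)={a}
round 2:
  B via B→S: +{b}
  FIRST(S)={b}  FIRST(A)={b}  FIRST(B)={a,b}
round 3: done
  FIRST(S)={b}  FIRST(A)={b}  FIRST(B)={a,b}

FIRST(B) = ["a", "b"]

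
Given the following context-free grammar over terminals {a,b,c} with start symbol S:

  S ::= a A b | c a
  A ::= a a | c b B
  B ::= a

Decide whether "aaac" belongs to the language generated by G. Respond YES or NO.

Convert to CNF:
  S -> T0 X4 | T1 T0
  A -> T0 T0 | T1 X3
  B -> a
  T0 -> a
  T1 -> c
  T2 -> b
  X3 -> T2 B
  X4 -> A T2

CYK fill:
  cell(0,0) a: {B,T0}  orig:{B}
  cell(1,1) a: {B,T0}  orig:{B}
  cell(2,2) a: {B,T0}  orig:{B}
  cell(3,3) c: {T1}  orig:{}
  cell(0,1) aa: {A}
  cell(1,2) aa: {A}
  cell(2,3) ac: ∅
  cell(0,2) aaa: ∅
  cell(1,3) aac: ∅
  cell(0,3) aaac: ∅

S ∉ T[0,3] ⇒ NO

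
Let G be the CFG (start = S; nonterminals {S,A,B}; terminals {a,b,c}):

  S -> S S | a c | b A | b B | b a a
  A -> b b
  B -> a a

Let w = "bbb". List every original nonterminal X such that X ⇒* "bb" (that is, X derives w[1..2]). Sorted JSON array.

CNF form of G:
  S -> S S | T0 A | T0 B | T0 X3 | T1 T2
  A -> T0 T0
  B -> T1 T1
  T0 -> b
  T1 -> a
  T2 -> c
  X3 -> T1 T1

CYK table (by increasing span) (cells [i..j] with 1 ≤ i ≤ j ≤ 2 only):
  [1..1]={T0}  "b"  orig:{}
  [2..2]={T0}  "b"  orig:{}
  [1..2]={A}  "bb"

Original NTs in T[1,2] deriving "bb": ["A"]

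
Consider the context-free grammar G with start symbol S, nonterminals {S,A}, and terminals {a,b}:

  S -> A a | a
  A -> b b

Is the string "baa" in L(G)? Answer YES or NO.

Convert to CNF:
  S -> A T1 | a
  A -> T0 T0
  T0 -> b
  T1 -> a

CYK table (by increasing span):
  [0..0]={T0}  "b"  orig:{}
  [1..1]={S,T1}  "a"  orig:{S}
  [2..2]={S,T1}  "a"  orig:{S}
  [0..1]=∅  "ba"
  [1..2]=∅  "aa"
  [0..2]=∅  "baa"

S ∉ T[0,2] ⇒ NO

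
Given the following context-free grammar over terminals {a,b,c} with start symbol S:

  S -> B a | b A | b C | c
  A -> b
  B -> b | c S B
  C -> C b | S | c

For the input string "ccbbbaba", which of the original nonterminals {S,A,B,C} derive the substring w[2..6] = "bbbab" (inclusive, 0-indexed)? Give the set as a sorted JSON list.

Convert to CNF:
  S -> B T1 | T2 A | T2 C | c
  A -> b
  B -> T0 X3 | b
  C -> B T1 | C T2 | T2 A | T2 C | c
  T0 -> c
  T1 -> a
  T2 -> b
  X3 -> S B

CYK table (by increasing span) — only the sub-triangle for w[2..6]:
  cell(2,2) b: {A,B,T2}  orig:{A,B}
  cell(3,3) b: {A,B,T2}  orig:{A,B}
  cell(4,4) b: {A,B,T2}  orig:{A,B}
  cell(5,5) a: {T1}  orig:{}
  cell(6,6) b: {A,B,T2}  orig:{A,B}
  cell(2,3) bb: {C,S}
  cell(3,4) bb: {C,S}
  cell(4,5) ba: {C,S}
  cell(5,6) ab: ∅
  cell(2,4) bbb: {C,S,X3}  orig:{C,S}
  cell(3,5) bba: {C,S}
  cell(4,6) bab: {C,X3}  orig:{C}
  cell(2,5) bbba: {C,S}
  cell(3,6) bbab: {C,S,X3}  orig:{C,S}
  cell(2,6) bbbab: {C,S,X3}  orig:{C,S}

Original NTs in T[2,6] deriving "bbbab": ["C", "S"]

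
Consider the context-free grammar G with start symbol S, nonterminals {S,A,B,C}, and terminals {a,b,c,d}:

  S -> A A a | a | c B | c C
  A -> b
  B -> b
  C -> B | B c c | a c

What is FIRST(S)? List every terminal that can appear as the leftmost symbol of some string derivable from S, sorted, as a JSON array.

Compute FIRST by fixpoint:
round 1:
  A via A→b: +{b}
  B via B→b: +{b}
  C via C→B: +{b}
  C via C→a c: +{a}
  S via S→A A a: +{b}
  S via S→a: +{a}
  S via S→c B: +{c}
  S: {a,b,c}  A: {b}  B: {b}  C: {a,b}
round 2: — fixpoint
  S: {a,b,c}  A: {b}  B: {b}  C: {a,b}

FIRST(S) = ["a", "b", "c"]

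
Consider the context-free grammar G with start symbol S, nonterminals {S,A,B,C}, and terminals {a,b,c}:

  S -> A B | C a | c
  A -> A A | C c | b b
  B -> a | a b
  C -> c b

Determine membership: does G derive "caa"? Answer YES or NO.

CNF form of G:
  S -> A B | C T2 | c
  A -> A A | C T0 | T1 T1
  B -> T2 T1 | a
  C -> T0 T1
  T0 -> c
  T1 -> b
  T2 -> a

CYK table (by increasing span):
  [0..0]={S,T0}  "c"  orig:{S}
  [1..1]={B,T2}  "a"  orig:{B}
  [2..2]={B,T2}  "a"  orig:{B}
  [0..1]=∅  "ca"
  [1..2]=∅  "aa"
  [0..2]=∅  "caa"

S ∉ T[0,2] ⇒ NO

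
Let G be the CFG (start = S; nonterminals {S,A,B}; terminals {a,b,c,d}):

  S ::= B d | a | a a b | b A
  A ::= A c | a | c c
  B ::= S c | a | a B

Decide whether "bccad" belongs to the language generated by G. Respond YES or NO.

Convert to CNF:
  S -> B T2 | T1 X4 | T3 A | a
  A -> A T0 | T0 T0 | a
  B -> S T0 | T1 B | a
  T0 -> c
  T1 -> a
  T2 -> d
  T3 -> b
  X4 -> T1 T3

CYK table (by increasing span):
  T[0,0] 'b' = {T3}  orig:{}
  T[1,1] 'c' = {T0}  orig:{}
  T[2,2] 'c' = {T0}  orig:{}
  T[3,3] 'a' = {A,B,S,T1}  orig:{A,B,S}
  T[4,4] 'd' = {T2}  orig:{}
  T[0,1] 'bc' = ∅
  T[1,2] 'cc' = {A}
  T[2,3] 'ca' = ∅
  T[3,4] 'ad' = {S}
  T[0,2] 'bcc' = {S}
  T[1,3] 'cca' = ∅
  T[2,4] 'cad' = ∅
  T[0,3] 'bcca' = ∅
  T[1,4] 'ccad' = ∅
  T[0,4] 'bccad' = ∅

S ∉ T[0,4] ⇒ NO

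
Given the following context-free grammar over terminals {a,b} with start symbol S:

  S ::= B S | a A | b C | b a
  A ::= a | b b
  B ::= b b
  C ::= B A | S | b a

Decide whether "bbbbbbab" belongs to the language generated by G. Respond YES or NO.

Convert to CNF:
  S -> B S | T0 C | T0 T1 | T1 A
  A -> T0 T0 | a
  B -> T0 T0
  C -> B A | B S | T0 C | T0 T1 | T1 A
  T0 -> b
  T1 -> a

Fill CYK table bottom-up:
  cell(0,0) b: {T0}  orig:{}
  cell(1,1) b: {T0}  orig:{}
  cell(2,2) b: {T0}  orig:{}
  cell(3,3) b: {T0}  orig:{}
  cell(4,4) b: {T0}  orig:{}
  cell(5,5) b: {T0}  orig:{}
  cell(6,6) a: {A,T1}  orig:{A}
  cell(7,7) b: {T0}  orig:{}
  cell(0,1) bb: {A,B}
  cell(1,2) bb: {A,B}
  cell(2,3) bb: {A,B}
  cell(3,4) bb: {A,B}
  cell(4,5) bb: {A,B}
  cell(5,6) ba: {C,S}
  cell(6,7) ab: ∅
  cell(0,2) bbb: ∅
  cell(1,3) bbb: ∅
  cell(2,4) bbb: ∅
  cell(3,5) bbb: ∅
  cell(4,6) bba: {C,S}
  cell(5,7) bab: ∅
  cell(0,3) bbbb: {C}
  cell(1,4) bbbb: {C}
  cell(2,5) bbbb: {C}
  cell(3,6) bbba: {C,S}
  cell(4,7) bbab: ∅
  cell(0,4) bbbbb: {C,S}
  cell(1,5) bbbbb: {C,S}
  cell(2,6) bbbba: {C,S}
  cell(3,7) bbbab: ∅
  cell(0,5) bbbbbb: {C,S}
  cell(1,6) bbbbba: {C,S}
  cell(2,7) bbbbab: ∅
  cell(0,6) bbbbbba: {C,S}
  cell(1,7) bbbbbab: ∅
  cell(0,7) bbbbbbab: ∅

S ∉ T[0,7] ⇒ NO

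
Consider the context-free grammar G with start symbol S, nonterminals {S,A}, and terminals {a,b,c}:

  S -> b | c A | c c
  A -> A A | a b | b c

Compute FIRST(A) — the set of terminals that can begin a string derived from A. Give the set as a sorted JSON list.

Compute FIRST by fixpoint:
round 1:
  A via A→a b: +{a}
  A via A→b c: +{b}
  S via S→b: +{b}
  S via S→c A: +{c}
  FIRST(S)={b,c}  FIRST(A)={a,b}
round 2: done
  FIRST(S)={b,c}  FIRST(A)={a,b}

FIRST(A) = ["a", "b"]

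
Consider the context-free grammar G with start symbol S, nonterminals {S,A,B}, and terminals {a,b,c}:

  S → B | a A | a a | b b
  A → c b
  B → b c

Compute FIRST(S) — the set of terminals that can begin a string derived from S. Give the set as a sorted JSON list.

FIRST iteration:
[1]
  A via A→c b: +{c}
  B via B→b c: +{b}
  S via S→B: +{b}
  S via S→a A: +{a}
  FIRST[S]={a,b}  FIRST[A]={c}  FIRST[B]={b}
[2] — fixpoint
  FIRST[S]={a,b}  FIRST[A]={c}  FIRST[B]={b}

FIRST(S) = ["a", "b"]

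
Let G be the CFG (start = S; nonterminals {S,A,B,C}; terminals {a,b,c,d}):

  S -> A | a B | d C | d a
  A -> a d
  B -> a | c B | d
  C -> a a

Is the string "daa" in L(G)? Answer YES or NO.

Convert to CNF:
  S -> T0 B | T0 T1 | T1 C | T1 T0
  A -> T0 T1
  B -> T2 B | a | d
  C -> T0 T0
  T0 -> a
  T1 -> d
  T2 -> c

CYK table (by increasing span):
  T[0,0] 'd' = {B,T1}  orig:{B}
  T[1,1] 'a' = {B,T0}  orig:{B}
  T[2,2] 'a' = {B,T0}  orig:{B}
  T[0,1] 'da' = {S}
  T[1,2] 'aa' = {C,S}
  T[0,2] 'daa' = {S}

S ∈ T[0,2] ⇒ YES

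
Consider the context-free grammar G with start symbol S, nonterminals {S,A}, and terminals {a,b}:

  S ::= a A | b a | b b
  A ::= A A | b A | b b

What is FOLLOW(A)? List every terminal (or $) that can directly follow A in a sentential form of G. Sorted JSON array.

FIRST iteration:
round 1:
  A via A→b A: +{b}
  S via S→a A: +{a}
  S via S→b a: +{b}
  FIRST(S)={a,b}  FIRST(A)={b}
round 2: — fixpoint
  FIRST(S)={a,b}  FIRST(A)={b}

FOLLOW iteration:
FOLLOW(S) := {$}
round 1:
  A→A A: FOLLOW(A) ⊇ FIRST(A) = {b}; new: +{b}
  S→a A: FOLLOW(A) ⊇ FOLLOW(S) ⊇ {$}; new: +{$}
  FOLLOW(S)={$}  FOLLOW(A)={$,b}
round 2: — fixpoint
  FOLLOW(S)={$}  FOLLOW(A)={$,b}

FOLLOW(A) = ["$", "b"]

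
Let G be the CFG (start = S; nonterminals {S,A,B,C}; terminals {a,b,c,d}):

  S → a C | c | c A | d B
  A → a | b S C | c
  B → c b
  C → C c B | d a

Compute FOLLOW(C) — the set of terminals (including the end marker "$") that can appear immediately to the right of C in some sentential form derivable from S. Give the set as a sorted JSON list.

Compute FIRST by fixpoint:
[1]
  A via A→a: +{a}
  A via A→b S C: +{b}
  A via A→c: +{c}
  B via B→c b: +{c}
  C via C→d a: +{d}
  S via S→a C: +{a}
  S via S→c: +{c}
  S via S→d B: +{d}
  FIRST[S]={a,c,d}  FIRST[A]={a,b,c}  FIRST[B]={c}  FIRST[C]={d}
[2] done
  FIRST[S]={a,c,d}  FIRST[A]={a,b,c}  FIRST[B]={c}  FIRST[C]={d}

Compute FOLLOW by fixpoint:
seed FOLLOW(S) with $
iter 1:
  A→b S C: FOLLOW(S) ⊇ FIRST(C) = {d}; new: +{d}
  C→C c B: FOLLOW(C) ⊇ FIRST(c) = {c}; new: +{c}
  C→C c B: FOLLOW(B) ⊇ FOLLOW(C) ⊇ {c}; new: +{c}
  S→a C: FOLLOW(C) ⊇ FOLLOW(S) ⊇ {$,d}; new: +{$,d}
  S→c A: FOLLOW(A) ⊇ FOLLOW(S) ⊇ {$,d}; new: +{$,d}
  S→d B: FOLLOW(B) ⊇ FOLLOW(S) ⊇ {$,d}; new: +{$,d}
  S: {$,d}  A: {$,d}  B: {$,c,d}  C: {$,c,d}
iter 2: done
  S: {$,d}  A: {$,d}  B: {$,c,d}  C: {$,c,d}

FOLLOW(C) = ["$", "c", "d"]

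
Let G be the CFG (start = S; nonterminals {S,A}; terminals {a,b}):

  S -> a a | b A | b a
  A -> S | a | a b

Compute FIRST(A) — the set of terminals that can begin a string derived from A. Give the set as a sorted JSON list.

FIRST sets, iterate to fixpoint:
round 1:
  A via A→a: +{a}
  S via S→a a: +{a}
  S via S→b A: +{b}
  FIRST[S]={a,b}  FIRST[A]={a}
round 2:
  A via A→S: +{b}
  FIRST[S]={a,b}  FIRST[A]={a,b}
round 3: (no change)
  FIRST[S]={a,b}  FIRST[A]={a,b}

FIRST(A) = ["a", "b"]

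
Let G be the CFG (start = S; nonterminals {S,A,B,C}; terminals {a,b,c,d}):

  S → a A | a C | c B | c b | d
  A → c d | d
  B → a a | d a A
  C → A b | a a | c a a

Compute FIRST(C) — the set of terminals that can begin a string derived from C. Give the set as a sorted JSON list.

FIRST iteration:
pass 1:
  A via A→c d: +{c}
  A via A→d: +{d}
  B via B→a a: +{a}
  B via B→d a A: +{d}
  C via C→A b: +{c,d}
  C via C→a a: +{a}
  S via S→a A: +{a}
  S via S→c B: +{c}
  S via S→d: +{d}
  FIRST(S)={a,c,d}  FIRST(A)={c,d}  FIRST(B)={a,d}  FIRST(C)={a,c,d}
pass 2: (no change)
  FIRST(S)={a,c,d}  FIRST(A)={c,d}  FIRST(B)={a,d}  FIRST(C)={a,c,d}

FIRST(C) = ["a", "c", "d"]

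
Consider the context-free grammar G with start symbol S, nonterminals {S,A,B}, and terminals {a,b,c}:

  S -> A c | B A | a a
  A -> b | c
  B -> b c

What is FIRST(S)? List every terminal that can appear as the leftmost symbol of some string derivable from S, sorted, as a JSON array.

FIRST iteration:
[1]
  A via A→b: +{b}
  A via A→c: +{c}
  B via B→b c: +{b}
  S via S→A c: +{b,c}
  S via S→a a: +{a}
  S: {a,b,c}  A: {b,c}  B: {b}
[2] (stable)
  S: {a,b,c}  A: {b,c}  B: {b}

FIRST(S) = ["a", "b", "c"]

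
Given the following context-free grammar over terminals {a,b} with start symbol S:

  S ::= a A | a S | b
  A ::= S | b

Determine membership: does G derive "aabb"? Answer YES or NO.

CNF form of G:
  S -> T0 A | T0 S | b
  A -> T0 A | T0 S | b
  T0 -> a

Fill CYK table bottom-up:
  cell(0,0) a: {T0}  orig:{}
  cell(1,1) a: {T0}  orig:{}
  cell(2,2) b: {A,S}
  cell(3,3) b: {A,S}
  cell(0,1) aa: ∅
  cell(1,2) ab: {A,S}
  cell(2,3) bb: ∅
  cell(0,2) aab: {A,S}
  cell(1,3) abb: ∅
  cell(0,3) aabb: ∅

S ∉ T[0,3] ⇒ NO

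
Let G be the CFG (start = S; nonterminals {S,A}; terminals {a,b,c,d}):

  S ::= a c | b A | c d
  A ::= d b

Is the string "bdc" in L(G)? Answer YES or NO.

CNF form of G:
  S -> T1 A | T2 T3 | T3 T0
  A -> T0 T1
  T0 -> d
  T1 -> b
  T2 -> a
  T3 -> c

CYK table (by increasing span):
  T[0,0] 'b' = {T1}  orig:{}
  T[1,1] 'd' = {T0}  orig:{}
  T[2,2] 'c' = {T3}  orig:{}
  T[0,1] 'bd' = ∅
  T[1,2] 'dc' = ∅
  T[0,2] 'bdc' = ∅

S ∉ T[0,2] ⇒ NO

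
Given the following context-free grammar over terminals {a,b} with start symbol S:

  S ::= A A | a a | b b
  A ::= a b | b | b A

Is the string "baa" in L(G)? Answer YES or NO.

Convert to CNF:
  S -> A A | T0 T0 | T1 T1
  A -> T0 T1 | T1 A | b
  T0 -> a
  T1 -> b

Fill CYK table bottom-up:
  cell(0,0) b: {A,T1}  orig:{A}
  cell(1,1) a: {T0}  orig:{}
  cell(2,2) a: {T0}  orig:{}
  cell(0,1) ba: ∅
  cell(1,2) aa: {S}
  cell(0,2) baa: ∅

S ∉ T[0,2] ⇒ NO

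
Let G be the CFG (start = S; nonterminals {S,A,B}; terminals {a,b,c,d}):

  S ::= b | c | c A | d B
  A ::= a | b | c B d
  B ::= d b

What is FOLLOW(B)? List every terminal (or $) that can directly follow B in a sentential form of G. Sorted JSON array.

Compute FIRST by fixpoint:
round 1:
  A via A→a: +{a}
  A via A→b: +{b}
  A via A→c B d: +{c}
  B via B→d b: +{d}
  S via S→b: +{b}
  S via S→c: +{c}
  S via S→d B: +{d}
  S: {b,c,d}  A: {a,b,c}  B: {d}
round 2: — fixpoint
  S: {b,c,d}  A: {a,b,c}  B: {d}

Compute FOLLOW by fixpoint:
initialize: $ ∈ FOLLOW(S)
[1]
  A→c B d: FOLLOW(B) ⊇ FIRST(d) = {d}; new: +{d}
  S→c A: FOLLOW(A) ⊇ FOLLOW(S) ⊇ {$}; new: +{$}
  S→d B: FOLLOW(B) ⊇ FOLLOW(S) ⊇ {$}; new: +{$}
  FOLLOW(S)={$}  FOLLOW(A)={$}  FOLLOW(B)={$,d}
[2] — fixpoint
  FOLLOW(S)={$}  FOLLOW(A)={$}  FOLLOW(B)={$,d}

FOLLOW(B) = ["$", "d"]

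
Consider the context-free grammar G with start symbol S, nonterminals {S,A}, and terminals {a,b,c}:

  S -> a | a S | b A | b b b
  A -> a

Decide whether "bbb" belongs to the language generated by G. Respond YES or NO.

CNF form of G:
  S -> T0 S | T1 A | T1 X2 | a
  A -> a
  T0 -> a
  T1 -> b
  X2 -> T1 T1

CYK table (by increasing span):
  T[0,0] 'b' = {T1}  orig:{}
  T[1,1] 'b' = {T1}  orig:{}
  T[2,2] 'b' = {T1}  orig:{}
  T[0,1] 'bb' = {X2}  orig:{}
  T[1,2] 'bb' = {X2}  orig:{}
  T[0,2] 'bbb' = {S}

S ∈ T[0,2] ⇒ YES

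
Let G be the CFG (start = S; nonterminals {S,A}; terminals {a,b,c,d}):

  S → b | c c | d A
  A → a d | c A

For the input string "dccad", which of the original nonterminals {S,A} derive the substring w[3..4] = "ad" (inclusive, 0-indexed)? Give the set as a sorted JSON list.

CNF form of G:
  S -> T1 A | T2 T2 | b
  A -> T0 T1 | T2 A
  T0 -> a
  T1 -> d
  T2 -> c

CYK fill — only the sub-triangle for w[3..4]:
  cell(3,3) a: {T0}  orig:{}
  cell(4,4) d: {T1}  orig:{}
  cell(3,4) ad: {A}

Original NTs in T[3,4] deriving "ad": ["A"]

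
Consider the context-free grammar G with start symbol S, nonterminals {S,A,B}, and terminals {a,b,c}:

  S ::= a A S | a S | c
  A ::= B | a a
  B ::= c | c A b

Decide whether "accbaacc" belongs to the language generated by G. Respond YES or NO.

CNF form of G:
  S -> T0 S | T0 X5 | c
  A -> T0 T0 | T1 X3 | c
  B -> T1 X4 | c
  T0 -> a
  T1 -> c
  T2 -> b
  X3 -> A T2
  X4 -> A T2
  X5 -> A S

Fill CYK table bottom-up:
  [0..0]={T0}  "a"  orig:{}
  [1..1]={A,B,S,T1}  "c"  orig:{A,B,S}
  [2..2]={A,B,S,T1}  "c"  orig:{A,B,S}
  [3..3]={T2}  "b"  orig:{}
  [4..4]={T0}  "a"  orig:{}
  [5..5]={T0}  "a"  orig:{}
  [6..6]={A,B,S,T1}  "c"  orig:{A,B,S}
  [7..7]={A,B,S,T1}  "c"  orig:{A,B,S}
  [0..1]={S}  "ac"
  [1..2]={X5}  "cc"  orig:{}
  [2..3]={X3,X4}  "cb"  orig:{}
  [3..4]=∅  "ba"
  [4..5]={A}  "aa"
  [5..6]={S}  "ac"
  [6..7]={X5}  "cc"  orig:{}
  [0..2]={S}  "acc"
  [1..3]={A,B}  "ccb"
  [2..4]=∅  "cba"
  [3..5]=∅  "baa"
  [4..6]={S,X5}  "aac"  orig:{S}
  [5..7]={S}  "acc"
  [0..3]=∅  "accb"
  [1..4]=∅  "ccba"
  [2..5]=∅  "cbaa"
  [3..6]=∅  "baac"
  [4..7]={S}  "aacc"
  [0..4]=∅  "accba"
  [1..5]=∅  "ccbaa"
  [2..6]=∅  "cbaac"
  [3..7]=∅  "baacc"
  [0..5]=∅  "accbaa"
  [1..6]={X5}  "ccbaac"  orig:{}
  [2..7]=∅  "cbaacc"
  [0..6]={S}  "accbaac"
  [1..7]={X5}  "ccbaacc"  orig:{}
  [0..7]={S}  "accbaacc"

S ∈ T[0,7] ⇒ YES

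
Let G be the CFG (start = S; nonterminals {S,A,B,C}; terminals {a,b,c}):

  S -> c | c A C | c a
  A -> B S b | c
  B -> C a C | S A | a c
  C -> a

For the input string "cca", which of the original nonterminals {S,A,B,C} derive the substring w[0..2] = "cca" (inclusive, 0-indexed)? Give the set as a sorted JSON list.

Convert to CNF:
  S -> T2 T1 | T2 X5 | c
  A -> B X3 | c
  B -> C X4 | S A | T1 T2
  C -> a
  T0 -> b
  T1 -> a
  T2 -> c
  X3 -> S T0
  X4 -> T1 C
  X5 -> A C

CYK fill — only the sub-triangle for w[0..2]:
  cell(0,0) c: {A,S,T2}  orig:{A,S}
  cell(1,1) c: {A,S,T2}  orig:{A,S}
  cell(2,2) a: {C,T1}  orig:{C}
  cell(0,1) cc: {B}
  cell(1,2) ca: {S,X5}  orig:{S}
  cell(0,2) cca: {S}

Original NTs in T[0,2] deriving "cca": ["S"]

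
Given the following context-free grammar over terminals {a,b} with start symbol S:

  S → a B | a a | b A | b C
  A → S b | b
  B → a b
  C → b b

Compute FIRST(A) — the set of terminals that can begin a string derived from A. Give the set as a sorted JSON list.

Compute FIRST by fixpoint:
iter 1:
  A via A→b: +{b}
  B via B→a b: +{a}
  C via C→b b: +{b}
  S via S→a B: +{a}
  S via S→b A: +{b}
  FIRST[S]={a,b}  FIRST[A]={b}  FIRST[B]={a}  FIRST[C]={b}
iter 2:
  A via A→S b: +{a}
  FIRST[S]={a,b}  FIRST[A]={a,b}  FIRST[B]={a}  FIRST[C]={b}
iter 3: — fixpoint
  FIRST[S]={a,b}  FIRST[A]={a,b}  FIRST[B]={a}  FIRST[C]={b}

FIRST(A) = ["a", "b"]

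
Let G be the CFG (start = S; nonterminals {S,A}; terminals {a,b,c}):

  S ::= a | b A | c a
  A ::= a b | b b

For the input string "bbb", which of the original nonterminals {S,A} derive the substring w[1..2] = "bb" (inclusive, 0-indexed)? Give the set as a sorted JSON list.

Convert to CNF:
  S -> T1 A | T2 T0 | a
  A -> T0 T1 | T1 T1
  T0 -> a
  T1 -> b
  T2 -> c

CYK table (by increasing span) (cells [i..j] with 1 ≤ i ≤ j ≤ 2 only):
  cell(1,1) b: {T1}  orig:{}
  cell(2,2) b: {T1}  orig:{}
  cell(1,2) bb: {A}

Original NTs in T[1,2] deriving "bb": ["A"]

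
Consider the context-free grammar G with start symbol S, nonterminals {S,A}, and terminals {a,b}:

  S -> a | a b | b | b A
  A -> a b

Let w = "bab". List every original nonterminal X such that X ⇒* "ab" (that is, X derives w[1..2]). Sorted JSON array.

Convert to CNF:
  S -> T0 T1 | T1 A | a | b
  A -> T0 T1
  T0 -> a
  T1 -> b

Fill CYK table bottom-up (cells [i..j] with 1 ≤ i ≤ j ≤ 2 only):
  [1..1]={S,T0}  "a"  orig:{S}
  [2..2]={S,T1}  "b"  orig:{S}
  [1..2]={A,S}  "ab"

Original NTs in T[1,2] deriving "ab": ["A", "S"]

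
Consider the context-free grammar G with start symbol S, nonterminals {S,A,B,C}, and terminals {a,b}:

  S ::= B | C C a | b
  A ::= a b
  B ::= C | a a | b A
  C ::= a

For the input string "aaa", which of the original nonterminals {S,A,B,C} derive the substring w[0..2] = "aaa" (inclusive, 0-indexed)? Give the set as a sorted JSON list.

CNF form of G:
  S -> C X2 | T0 T0 | T1 A | a | b
  A -> T0 T1
  B -> T0 T0 | T1 A | a
  C -> a
  T0 -> a
  T1 -> b
  X2 -> C T0

CYK table (by increasing span) (cells [i..j] with 0 ≤ i ≤ j ≤ 2 only):
  T[0,0] 'a' = {B,C,S,T0}  orig:{B,C,S}
  T[1,1] 'a' = {B,C,S,T0}  orig:{B,C,S}
  T[2,2] 'a' = {B,C,S,T0}  orig:{B,C,S}
  T[0,1] 'aa' = {B,S,X2}  orig:{B,S}
  T[1,2] 'aa' = {B,S,X2}  orig:{B,S}
  T[0,2] 'aaa' = {S}

Original NTs in T[0,2] deriving "aaa": ["S"]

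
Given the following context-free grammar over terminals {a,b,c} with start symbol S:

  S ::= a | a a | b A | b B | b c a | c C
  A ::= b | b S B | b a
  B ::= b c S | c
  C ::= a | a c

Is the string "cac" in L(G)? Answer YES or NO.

Convert to CNF:
  S -> T0 A | T0 B | T0 X5 | T1 T1 | T2 C | a
  A -> T0 T1 | T0 X3 | b
  B -> T0 X4 | c
  C -> T1 T2 | a
  T0 -> b
  T1 -> a
  T2 -> c
  X3 -> S B
  X4 -> T2 S
  X5 -> T2 T1

CYK fill:
  [0..0]={B,T2}  "c"  orig:{B}
  [1..1]={C,S,T1}  "a"  orig:{C,S}
  [2..2]={B,T2}  "c"  orig:{B}
  [0..1]={S,X4,X5}  "ca"  orig:{S}
  [1..2]={C,X3}  "ac"  orig:{C}
  [0..2]={S,X3}  "cac"  orig:{S}

S ∈ T[0,2] ⇒ YES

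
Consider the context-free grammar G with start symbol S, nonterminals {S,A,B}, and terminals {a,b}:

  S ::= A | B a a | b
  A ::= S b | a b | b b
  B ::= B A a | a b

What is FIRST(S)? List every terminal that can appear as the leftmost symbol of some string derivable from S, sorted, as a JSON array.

FIRST iteration:
iter 1:
  A via A→a b: +{a}
  A via A→b b: +{b}
  B via B→a b: +{a}
  S via S→A: +{a,b}
  FIRST(S)={a,b}  FIRST(A)={a,b}  FIRST(B)={a}
iter 2: — fixpoint
  FIRST(S)={a,b}  FIRST(A)={a,b}  FIRST(B)={a}

FIRST(S) = ["a", "b"]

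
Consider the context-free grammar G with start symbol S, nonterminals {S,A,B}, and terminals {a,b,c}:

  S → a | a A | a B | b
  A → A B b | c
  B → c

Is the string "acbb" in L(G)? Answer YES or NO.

CNF form of G:
  S -> T1 A | T1 B | a | b
  A -> A X2 | c
  B -> c
  T0 -> b
  T1 -> a
  X2 -> B T0

CYK fill:
  T[0,0] 'a' = {S,T1}  orig:{S}
  T[1,1] 'c' = {A,B}
  T[2,2] 'b' = {S,T0}  orig:{S}
  T[3,3] 'b' = {S,T0}  orig:{S}
  T[0,1] 'ac' = {S}
  T[1,2] 'cb' = {X2}  orig:{}
  T[2,3] 'bb' = ∅
  T[0,2] 'acb' = ∅
  T[1,3] 'cbb' = ∅
  T[0,3] 'acbb' = ∅

S ∉ T[0,3] ⇒ NO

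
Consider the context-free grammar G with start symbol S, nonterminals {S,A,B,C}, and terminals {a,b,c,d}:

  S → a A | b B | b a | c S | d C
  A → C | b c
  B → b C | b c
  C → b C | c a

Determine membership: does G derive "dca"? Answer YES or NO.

Convert to CNF:
  S -> T0 B | T0 T2 | T1 S | T2 A | T3 C
  A -> T0 C | T0 T1 | T1 T2
  B -> T0 C | T0 T1
  C -> T0 C | T1 T2
  T0 -> b
  T1 -> c
  T2 -> a
  T3 -> d

Fill CYK table bottom-up:
  [0..0]={T3}  "d"  orig:{}
  [1..1]={T1}  "c"  orig:{}
  [2..2]={T2}  "a"  orig:{}
  [0..1]=∅  "dc"
  [1..2]={A,C}  "ca"
  [0..2]={S}  "dca"

S ∈ T[0,2] ⇒ YES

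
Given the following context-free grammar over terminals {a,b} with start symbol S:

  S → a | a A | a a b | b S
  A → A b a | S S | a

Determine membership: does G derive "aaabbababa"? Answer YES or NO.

CNF form of G:
  S -> T0 S | T1 A | T1 X3 | a
  A -> A X2 | S S | a
  T0 -> b
  T1 -> a
  X2 -> T0 T1
  X3 -> T1 T0

CYK fill:
  cell(0,0) a: {A,S,T1}  orig:{A,S}
  cell(1,1) a: {A,S,T1}  orig:{A,S}
  cell(2,2) a: {A,S,T1}  orig:{A,S}
  cell(3,3) b: {T0}  orig:{}
  cell(4,4) b: {T0}  orig:{}
  cell(5,5) a: {A,S,T1}  orig:{A,S}
  cell(6,6) b: {T0}  orig:{}
  cell(7,7) a: {A,S,T1}  orig:{A,S}
  cell(8,8) b: {T0}  orig:{}
  cell(9,9) a: {A,S,T1}  orig:{A,S}
  cell(0,1) aa: {A,S}
  cell(1,2) aa: {A,S}
  cell(2,3) ab: {X3}  orig:{}
  cell(3,4) bb: ∅
  cell(4,5) ba: {S,X2}  orig:{S}
  cell(5,6) ab: {X3}  orig:{}
  cell(6,7) ba: {S,X2}  orig:{S}
  cell(7,8) ab: {X3}  orig:{}
  cell(8,9) ba: {S,X2}  orig:{S}
  cell(0,2) aaa: {A,S}
  cell(1,3) aab: {S}
  cell(2,4) abb: ∅
  cell(3,5) bba: {S}
  cell(4,6) bab: ∅
  cell(5,7) aba: {A}
  cell(6,8) bab: ∅
  cell(7,9) aba: {A}
  cell(0,3) aaab: {A}
  cell(1,4) aabb: ∅
  cell(2,5) abba: {A}
  cell(3,6) bbab: ∅
  cell(4,7) baba: {A}
  cell(5,8) abab: ∅
  cell(6,9) baba: {A}
  cell(0,4) aaabb: ∅
  cell(1,5) aabba: {A,S}
  cell(2,6) abbab: ∅
  cell(3,7) bbaba: {A}
  cell(4,8) babab: ∅
  cell(5,9) ababa: {A,S}
  cell(0,5) aaabba: {A,S}
  cell(1,6) aabbab: ∅
  cell(2,7) abbaba: {A,S}
  cell(3,8) bbabab: ∅
  cell(4,9) bababa: {A,S}
  cell(0,6) aaabbab: ∅
  cell(1,7) aabbaba: {A,S}
  cell(2,8) abbabab: ∅
  cell(3,9) bbababa: {A,S}
  cell(0,7) aaabbaba: {A,S}
  cell(1,8) aabbabab: ∅
  cell(2,9) abbababa: {A,S}
  cell(0,8) aaabbabab: ∅
  cell(1,9) aabbababa: {A,S}
  cell(0,9) aaabbababa: {A,S}

S ∈ T[0,9] ⇒ YES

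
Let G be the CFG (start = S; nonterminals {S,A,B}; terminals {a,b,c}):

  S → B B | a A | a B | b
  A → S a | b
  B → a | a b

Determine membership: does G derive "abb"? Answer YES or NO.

Convert to CNF:
  S -> B B | T0 A | T0 B | b
  A -> S T0 | b
  B -> T0 T1 | a
  T0 -> a
  T1 -> b

CYK fill:
  T[0,0] 'a' = {B,T0}  orig:{B}
  T[1,1] 'b' = {A,S,T1}  orig:{A,S}
  T[2,2] 'b' = {A,S,T1}  orig:{A,S}
  T[0,1] 'ab' = {B,S}
  T[1,2] 'bb' = ∅
  T[0,2] 'abb' = ∅

S ∉ T[0,2] ⇒ NO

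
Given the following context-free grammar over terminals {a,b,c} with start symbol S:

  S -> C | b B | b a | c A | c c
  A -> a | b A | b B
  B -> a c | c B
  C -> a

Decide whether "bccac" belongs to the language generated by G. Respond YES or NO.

Convert to CNF:
  S -> T0 B | T0 T1 | T2 A | T2 T2 | a
  A -> T0 A | T0 B | a
  B -> T1 T2 | T2 B
  C -> a
  T0 -> b
  T1 -> a
  T2 -> c

Fill CYK table bottom-up:
  cell(0,0) b: {T0}  orig:{}
  cell(1,1) c: {T2}  orig:{}
  cell(2,2) c: {T2}  orig:{}
  cell(3,3) a: {A,C,S,T1}  orig:{A,C,S}
  cell(4,4) c: {T2}  orig:{}
  cell(0,1) bc: ∅
  cell(1,2) cc: {S}
  cell(2,3) ca: {S}
  cell(3,4) ac: {B}
  cell(0,2) bcc: ∅
  cell(1,3) cca: ∅
  cell(2,4) cac: {B}
  cell(0,3) bcca: ∅
  cell(1,4) ccac: {B}
  cell(0,4) bccac: {A,S}

S ∈ T[0,4] ⇒ YES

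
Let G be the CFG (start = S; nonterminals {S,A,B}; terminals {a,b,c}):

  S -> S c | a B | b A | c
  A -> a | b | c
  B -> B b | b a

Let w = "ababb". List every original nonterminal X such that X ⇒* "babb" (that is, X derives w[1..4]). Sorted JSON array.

CNF form of G:
  S -> S T2 | T0 A | T1 B | c
  A -> a | b | c
  B -> B T0 | T0 T1
  T0 -> b
  T1 -> a
  T2 -> c

CYK table (by increasing span) (cells [i..j] with 1 ≤ i ≤ j ≤ 4 only):
  [1..1]={A,T0}  "b"  orig:{A}
  [2..2]={A,T1}  "a"  orig:{A}
  [3..3]={A,T0}  "b"  orig:{A}
  [4..4]={A,T0}  "b"  orig:{A}
  [1..2]={B,S}  "ba"
  [2..3]=∅  "ab"
  [3..4]={S}  "bb"
  [1..3]={B}  "bab"
  [2..4]=∅  "abb"
  [1..4]={B}  "babb"

Original NTs in T[1,4] deriving "babb": ["B"]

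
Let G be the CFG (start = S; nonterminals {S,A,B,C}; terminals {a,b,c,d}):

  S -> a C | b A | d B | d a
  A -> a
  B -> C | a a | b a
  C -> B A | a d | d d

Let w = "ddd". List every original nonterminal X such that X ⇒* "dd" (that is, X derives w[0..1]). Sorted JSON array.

CNF form of G:
  S -> T0 C | T1 B | T1 T0 | T2 A
  A -> a
  B -> B A | T0 T0 | T0 T1 | T1 T1 | T2 T0
  C -> B A | T0 T1 | T1 T1
  T0 -> a
  T1 -> d
  T2 -> b

Fill CYK table bottom-up — only the sub-triangle for w[0..1]:
  T[0,0] 'd' = {T1}  orig:{}
  T[1,1] 'd' = {T1}  orig:{}
  T[0,1] 'dd' = {B,C}

Original NTs in T[0,1] deriving "dd": ["B", "C"]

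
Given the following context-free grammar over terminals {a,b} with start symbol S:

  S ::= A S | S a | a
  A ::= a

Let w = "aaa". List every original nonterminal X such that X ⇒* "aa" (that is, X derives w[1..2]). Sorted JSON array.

Convert to CNF:
  S -> A S | S T0 | a
  A -> a
  T0 -> a

CYK fill — only the sub-triangle for w[1..2]:
  cell(1,1) a: {A,S,T0}  orig:{A,S}
  cell(2,2) a: {A,S,T0}  orig:{A,S}
  cell(1,2) aa: {S}

Original NTs in T[1,2] deriving "aa": ["S"]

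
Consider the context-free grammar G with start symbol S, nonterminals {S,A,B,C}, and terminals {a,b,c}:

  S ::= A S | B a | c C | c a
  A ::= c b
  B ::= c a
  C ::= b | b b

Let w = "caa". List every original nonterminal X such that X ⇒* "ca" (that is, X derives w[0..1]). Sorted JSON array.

Convert to CNF:
  S -> A S | B T2 | T0 C | T0 T2
  A -> T0 T1
  B -> T0 T2
  C -> T1 T1 | b
  T0 -> c
  T1 -> b
  T2 -> a

CYK fill, restricted to cells inside w[0..1]:
  cell(0,0) c: {T0}  orig:{}
  cell(1,1) a: {T2}  orig:{}
  cell(0,1) ca: {B,S}

Original NTs in T[0,1] deriving "ca": ["B", "S"]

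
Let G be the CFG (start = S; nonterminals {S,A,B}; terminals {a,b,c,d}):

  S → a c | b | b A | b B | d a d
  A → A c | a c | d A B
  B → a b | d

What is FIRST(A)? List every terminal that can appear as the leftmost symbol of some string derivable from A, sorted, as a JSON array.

FIRST sets, iterate to fixpoint:
iter 1:
  A via A→a c: +{a}
  A via A→d A B: +{d}
  B via B→a b: +{a}
  B via B→d: +{d}
  S via S→a c: +{a}
  S via S→b: +{b}
  S via S→d a d: +{d}
  FIRST[S]={a,b,d}  FIRST[A]={a,d}  FIRST[B]={a,d}
iter 2: (no change)
  FIRST[S]={a,b,d}  FIRST[A]={a,d}  FIRST[B]={a,d}

FIRST(A) = ["a", "d"]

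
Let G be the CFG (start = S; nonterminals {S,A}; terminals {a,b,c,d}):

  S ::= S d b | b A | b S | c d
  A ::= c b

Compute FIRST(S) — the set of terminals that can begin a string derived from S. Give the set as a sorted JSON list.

FIRST sets, iterate to fixpoint:
[1]
  A via A→c b: +{c}
  S via S→b A: +{b}
  S via S→c d: +{c}
  S: {b,c}  A: {c}
[2] — fixpoint
  S: {b,c}  A: {c}

FIRST(S) = ["b", "c"]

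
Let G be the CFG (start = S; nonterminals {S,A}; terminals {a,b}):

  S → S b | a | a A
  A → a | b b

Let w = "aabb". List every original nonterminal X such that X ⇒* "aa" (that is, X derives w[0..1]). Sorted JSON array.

CNF form of G:
  S -> S T0 | T1 A | a
  A -> T0 T0 | a
  T0 -> b
  T1 -> a

CYK fill (cells [i..j] with 0 ≤ i ≤ j ≤ 1 only):
  [0..0]={A,S,T1}  "a"  orig:{A,S}
  [1..1]={A,S,T1}  "a"  orig:{A,S}
  [0..1]={S}  "aa"

Original NTs in T[0,1] deriving "aa": ["S"]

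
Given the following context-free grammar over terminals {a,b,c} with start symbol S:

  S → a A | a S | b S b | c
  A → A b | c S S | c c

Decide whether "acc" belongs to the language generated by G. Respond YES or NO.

CNF form of G:
  S -> T0 X4 | T2 A | T2 S | c
  A -> A T0 | T1 T1 | T1 X3
  T0 -> b
  T1 -> c
  T2 -> a
  X3 -> S S
  X4 -> S T0

CYK table (by increasing span):
  [0..0]={T2}  "a"  orig:{}
  [1..1]={S,T1}  "c"  orig:{S}
  [2..2]={S,T1}  "c"  orig:{S}
  [0..1]={S}  "ac"
  [1..2]={A,X3}  "cc"  orig:{A}
  [0..2]={S,X3}  "acc"  orig:{S}

S ∈ T[0,2] ⇒ YES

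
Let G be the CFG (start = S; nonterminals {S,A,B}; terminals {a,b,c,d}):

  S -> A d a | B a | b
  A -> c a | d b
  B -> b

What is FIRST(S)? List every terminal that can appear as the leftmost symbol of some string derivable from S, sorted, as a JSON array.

FIRST sets, iterate to fixpoint:
round 1:
  A via A→c a: +{c}
  A via A→d b: +{d}
  B via B→b: +{b}
  S via S→A d a: +{c,d}
  S via S→B a: +{b}
  FIRST(S)={b,c,d}  FIRST(A)={c,d}  FIRST(B)={b}
round 2: done
  FIRST(S)={b,c,d}  FIRST(A)={c,d}  FIRST(B)={b}

FIRST(S) = ["b", "c", "d"]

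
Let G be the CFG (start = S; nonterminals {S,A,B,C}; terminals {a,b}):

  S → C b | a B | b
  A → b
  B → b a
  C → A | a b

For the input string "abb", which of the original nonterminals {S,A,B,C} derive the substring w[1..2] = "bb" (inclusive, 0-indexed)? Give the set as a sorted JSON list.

CNF form of G:
  S -> C T0 | T1 B | b
  A -> b
  B -> T0 T1
  C -> T1 T0 | b
  T0 -> b
  T1 -> a

CYK fill (cells [i..j] with 1 ≤ i ≤ j ≤ 2 only):
  T[1,1] 'b' = {A,C,S,T0}  orig:{A,C,S}
  T[2,2] 'b' = {A,C,S,T0}  orig:{A,C,S}
  T[1,2] 'bb' = {S}

Original NTs in T[1,2] deriving "bb": ["S"]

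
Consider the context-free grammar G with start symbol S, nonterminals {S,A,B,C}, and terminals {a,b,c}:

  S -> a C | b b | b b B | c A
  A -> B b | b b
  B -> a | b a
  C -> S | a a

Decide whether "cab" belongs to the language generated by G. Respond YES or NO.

CNF form of G:
  S -> T0 T0 | T0 X4 | T1 C | T2 A
  A -> B T0 | T0 T0
  B -> T0 T1 | a
  C -> T0 T0 | T0 X3 | T1 C | T1 T1 | T2 A
  T0 -> b
  T1 -> a
  T2 -> c
  X3 -> T0 B
  X4 -> T0 B

CYK fill:
  T[0,0] 'c' = {T2}  orig:{}
  T[1,1] 'a' = {B,T1}  orig:{B}
  T[2,2] 'b' = {T0}  orig:{}
  T[0,1] 'ca' = ∅
  T[1,2] 'ab' = {A}
  T[0,2] 'cab' = {C,S}

S ∈ T[0,2] ⇒ YES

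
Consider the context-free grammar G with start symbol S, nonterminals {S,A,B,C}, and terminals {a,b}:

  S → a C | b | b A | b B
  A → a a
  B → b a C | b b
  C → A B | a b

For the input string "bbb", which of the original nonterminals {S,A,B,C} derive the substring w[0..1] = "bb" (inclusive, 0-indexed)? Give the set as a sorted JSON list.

CNF form of G:
  S -> T0 C | T1 A | T1 B | b
  A -> T0 T0
  B -> T1 T1 | T1 X2
  C -> A B | T0 T1
  T0 -> a
  T1 -> b
  X2 -> T0 C

Fill CYK table bottom-up (cells [i..j] with 0 ≤ i ≤ j ≤ 1 only):
  cell(0,0) b: {S,T1}  orig:{S}
  cell(1,1) b: {S,T1}  orig:{S}
  cell(0,1) bb: {B}

Original NTs in T[0,1] deriving "bb": ["B"]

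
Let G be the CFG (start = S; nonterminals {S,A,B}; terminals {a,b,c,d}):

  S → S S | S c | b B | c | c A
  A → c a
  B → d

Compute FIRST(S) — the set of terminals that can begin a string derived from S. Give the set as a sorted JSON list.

Compute FIRST by fixpoint:
iter 1:
  A via A→c a: +{c}
  B via B→d: +{d}
  S via S→b B: +{b}
  S via S→c: +{c}
  FIRST[S]={b,c}  FIRST[A]={c}  FIRST[B]={d}
iter 2: done
  FIRST[S]={b,c}  FIRST[A]={c}  FIRST[B]={d}

FIRST(S) = ["b", "c"]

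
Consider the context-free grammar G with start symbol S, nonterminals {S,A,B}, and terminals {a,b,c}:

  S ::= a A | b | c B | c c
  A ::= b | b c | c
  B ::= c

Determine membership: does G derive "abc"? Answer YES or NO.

Convert to CNF:
  S -> T1 B | T1 T1 | T2 A | b
  A -> T0 T1 | b | c
  B -> c
  T0 -> b
  T1 -> c
  T2 -> a

CYK table (by increasing span):
  T[0,0] 'a' = {T2}  orig:{}
  T[1,1] 'b' = {A,S,T0}  orig:{A,S}
  T[2,2] 'c' = {A,B,T1}  orig:{A,B}
  T[0,1] 'ab' = {S}
  T[1,2] 'bc' = {A}
  T[0,2] 'abc' = {S}

S ∈ T[0,2] ⇒ YES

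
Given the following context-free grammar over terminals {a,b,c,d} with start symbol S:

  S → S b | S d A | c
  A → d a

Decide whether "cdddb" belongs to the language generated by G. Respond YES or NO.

CNF form of G:
  S -> S T2 | S X3 | c
  A -> T0 T1
  T0 -> d
  T1 -> a
  T2 -> b
  X3 -> T0 A

CYK table (by increasing span):
  [0..0]={S}  "c"
  [1..1]={T0}  "d"  orig:{}
  [2..2]={T0}  "d"  orig:{}
  [3..3]={T0}  "d"  orig:{}
  [4..4]={T2}  "b"  orig:{}
  [0..1]=∅  "cd"
  [1..2]=∅  "dd"
  [2..3]=∅  "dd"
  [3..4]=∅  "db"
  [0..2]=∅  "cdd"
  [1..3]=∅  "ddd"
  [2..4]=∅  "ddb"
  [0..3]=∅  "cddd"
  [1..4]=∅  "dddb"
  [0..4]=∅  "cdddb"

S ∉ T[0,4] ⇒ NO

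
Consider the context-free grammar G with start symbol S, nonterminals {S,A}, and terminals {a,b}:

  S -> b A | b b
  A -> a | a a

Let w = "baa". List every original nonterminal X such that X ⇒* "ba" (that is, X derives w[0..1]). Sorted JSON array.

CNF form of G:
  S -> T1 A | T1 T1
  A -> T0 T0 | a
  T0 -> a
  T1 -> b

CYK table (by increasing span) (cells [i..j] with 0 ≤ i ≤ j ≤ 1 only):
  [0..0]={T1}  "b"  orig:{}
  [1..1]={A,T0}  "a"  orig:{A}
  [0..1]={S}  "ba"

Original NTs in T[0,1] deriving "ba": ["S"]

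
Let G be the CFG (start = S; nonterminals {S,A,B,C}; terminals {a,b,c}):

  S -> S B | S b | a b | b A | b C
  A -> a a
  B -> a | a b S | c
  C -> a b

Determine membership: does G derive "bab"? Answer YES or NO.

CNF form of G:
  S -> S B | S T1 | T0 T1 | T1 A | T1 C
  A -> T0 T0
  B -> T0 X2 | a | c
  C -> T0 T1
  T0 -> a
  T1 -> b
  X2 -> T1 S

Fill CYK table bottom-up:
  T[0,0] 'b' = {T1}  orig:{}
  T[1,1] 'a' = {B,T0}  orig:{B}
  T[2,2] 'b' = {T1}  orig:{}
  T[0,1] 'ba' = ∅
  T[1,2] 'ab' = {C,S}
  T[0,2] 'bab' = {S,X2}  orig:{S}

S ∈ T[0,2] ⇒ YES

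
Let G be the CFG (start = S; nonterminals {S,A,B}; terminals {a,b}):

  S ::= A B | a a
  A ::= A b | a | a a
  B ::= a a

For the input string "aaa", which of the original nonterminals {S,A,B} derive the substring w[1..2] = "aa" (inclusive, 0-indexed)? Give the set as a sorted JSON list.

Convert to CNF:
  S -> A B | T1 T1
  A -> A T0 | T1 T1 | a
  B -> T1 T1
  T0 -> b
  T1 -> a

CYK table (by increasing span), restricted to cells inside w[1..2]:
  [1..1]={A,T1}  "a"  orig:{A}
  [2..2]={A,T1}  "a"  orig:{A}
  [1..2]={A,B,S}  "aa"

Original NTs in T[1,2] deriving "aa": ["A", "B", "S"]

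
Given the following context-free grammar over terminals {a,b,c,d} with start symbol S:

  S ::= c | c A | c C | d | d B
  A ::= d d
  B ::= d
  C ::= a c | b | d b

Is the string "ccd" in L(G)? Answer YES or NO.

CNF form of G:
  S -> T0 B | T2 A | T2 C | c | d
  A -> T0 T0
  B -> d
  C -> T0 T3 | T1 T2 | b
  T0 -> d
  T1 -> a
  T2 -> c
  T3 -> b

Fill CYK table bottom-up:
  [0..0]={S,T2}  "c"  orig:{S}
  [1..1]={S,T2}  "c"  orig:{S}
  [2..2]={B,S,T0}  "d"  orig:{B,S}
  [0..1]=∅  "cc"
  [1..2]=∅  "cd"
  [0..2]=∅  "ccd"

S ∉ T[0,2] ⇒ NO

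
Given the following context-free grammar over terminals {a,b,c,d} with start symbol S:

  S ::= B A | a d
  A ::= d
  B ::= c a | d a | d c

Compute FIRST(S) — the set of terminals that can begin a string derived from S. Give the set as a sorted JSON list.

FIRST iteration:
iter 1:
  A via A→d: +{d}
  B via B→c a: +{c}
  B via B→d a: +{d}
  S via S→B A: +{c,d}
  S via S→a d: +{a}
  S: {a,c,d}  A: {d}  B: {c,d}
iter 2: — fixpoint
  S: {a,c,d}  A: {d}  B: {c,d}

FIRST(S) = ["a", "c", "d"]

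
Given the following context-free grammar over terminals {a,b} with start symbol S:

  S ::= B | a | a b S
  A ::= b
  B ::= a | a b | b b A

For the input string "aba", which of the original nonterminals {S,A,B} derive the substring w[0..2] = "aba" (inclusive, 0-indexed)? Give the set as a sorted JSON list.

Convert to CNF:
  S -> T0 T1 | T0 X3 | T1 X4 | a
  A -> b
  B -> T0 T1 | T1 X2 | a
  T0 -> a
  T1 -> b
  X2 -> T1 A
  X3 -> T1 S
  X4 -> T1 A

CYK table (by increasing span), restricted to cells inside w[0..2]:
  [0..0]={B,S,T0}  "a"  orig:{B,S}
  [1..1]={A,T1}  "b"  orig:{A}
  [2..2]={B,S,T0}  "a"  orig:{B,S}
  [0..1]={B,S}  "ab"
  [1..2]={X3}  "ba"  orig:{}
  [0..2]={S}  "aba"

Original NTs in T[0,2] deriving "aba": ["S"]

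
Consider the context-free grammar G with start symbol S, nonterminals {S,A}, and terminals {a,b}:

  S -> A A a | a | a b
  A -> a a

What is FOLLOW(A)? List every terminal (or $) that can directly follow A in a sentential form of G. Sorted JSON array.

FIRST iteration:
round 1:
  A via A→a a: +{a}
  S via S→A A a: +{a}
  FIRST(S)={a}  FIRST(A)={a}
round 2: done
  FIRST(S)={a}  FIRST(A)={a}

FOLLOW iteration:
initialize: $ ∈ FOLLOW(S)
pass 1:
  S→A A a: FOLLOW(A) ⊇ FIRST(A) = {a}; new: +{a}
  FOLLOW(S)={$}  FOLLOW(A)={a}
pass 2: (no change)
  FOLLOW(S)={$}  FOLLOW(A)={a}

FOLLOW(A) = ["a"]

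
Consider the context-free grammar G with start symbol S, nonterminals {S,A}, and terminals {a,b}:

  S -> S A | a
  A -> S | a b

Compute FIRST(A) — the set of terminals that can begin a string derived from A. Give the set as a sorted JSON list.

FIRST sets, iterate to fixpoint:
iter 1:
  A via A→a b: +{a}
  S via S→a: +{a}
  S: {a}  A: {a}
iter 2: (no change)
  S: {a}  A: {a}

FIRST(A) = ["a"]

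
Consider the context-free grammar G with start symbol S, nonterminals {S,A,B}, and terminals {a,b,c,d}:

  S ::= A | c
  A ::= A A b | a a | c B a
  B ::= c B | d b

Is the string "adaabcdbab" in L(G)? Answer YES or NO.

Convert to CNF:
  S -> A X6 | T1 T1 | T2 X7 | c
  A -> A X4 | T1 T1 | T2 X5
  B -> T2 B | T3 T0
  T0 -> b
  T1 -> a
  T2 -> c
  T3 -> d
  X4 -> A T0
  X5 -> B T1
  X6 -> A T0
  X7 -> B T1

CYK fill:
  cell(0,0) a: {T1}  orig:{}
  cell(1,1) d: {T3}  orig:{}
  cell(2,2) a: {T1}  orig:{}
  cell(3,3) a: {T1}  orig:{}
  cell(4,4) b: {T0}  orig:{}
  cell(5,5) c: {S,T2}  orig:{S}
  cell(6,6) d: {T3}  orig:{}
  cell(7,7) b: {T0}  orig:{}
  cell(8,8) a: {T1}  orig:{}
  cell(9,9) b: {T0}  orig:{}
  cell(0,1) ad: ∅
  cell(1,2) da: ∅
  cell(2,3) aa: {A,S}
  cell(3,4) ab: ∅
  cell(4,5) bc: ∅
  cell(5,6) cd: ∅
  cell(6,7) db: {B}
  cell(7,8) ba: ∅
  cell(8,9) ab: ∅
  cell(0,2) ada: ∅
  cell(1,3) daa: ∅
  cell(2,4) aab: {X4,X6}  orig:{}
  cell(3,5) abc: ∅
  cell(4,6) bcd: ∅
  cell(5,7) cdb: {B}
  cell(6,8) dba: {X5,X7}  orig:{}
  cell(7,9) bab: ∅
  cell(0,3) adaa: ∅
  cell(1,4) daab: ∅
  cell(2,5) aabc: ∅
  cell(3,6) abcd: ∅
  cell(4,7) bcdb: ∅
  cell(5,8) cdba: {A,S,X5,X7}  orig:{A,S}
  cell(6,9) dbab: ∅
  cell(0,4) adaab: ∅
  cell(1,5) daabc: ∅
  cell(2,6) aabcd: ∅
  cell(3,7) abcdb: ∅
  cell(4,8) bcdba: ∅
  cell(5,9) cdbab: {X4,X6}  orig:{}
  cell(0,5) adaabc: ∅
  cell(1,6) daabcd: ∅
  cell(2,7) aabcdb: ∅
  cell(3,8) abcdba: ∅
  cell(4,9) bcdbab: ∅
  cell(0,6) adaabcd: ∅
  cell(1,7) daabcdb: ∅
  cell(2,8) aabcdba: ∅
  cell(3,9) abcdbab: ∅
  cell(0,7) adaabcdb: ∅
  cell(1,8) daabcdba: ∅
  cell(2,9) aabcdbab: ∅
  cell(0,8) adaabcdba: ∅
  cell(1,9) daabcdbab: ∅
  cell(0,9) adaabcdbab: ∅

S ∉ T[0,9] ⇒ NO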